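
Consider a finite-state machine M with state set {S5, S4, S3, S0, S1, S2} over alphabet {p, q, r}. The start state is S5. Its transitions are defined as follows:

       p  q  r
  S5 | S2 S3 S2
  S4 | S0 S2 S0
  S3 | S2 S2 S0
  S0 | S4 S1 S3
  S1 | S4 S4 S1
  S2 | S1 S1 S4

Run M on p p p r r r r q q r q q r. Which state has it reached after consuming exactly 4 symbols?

S0

S5 → S2 → S1 → S4 → S0
After 4 symbols: S0.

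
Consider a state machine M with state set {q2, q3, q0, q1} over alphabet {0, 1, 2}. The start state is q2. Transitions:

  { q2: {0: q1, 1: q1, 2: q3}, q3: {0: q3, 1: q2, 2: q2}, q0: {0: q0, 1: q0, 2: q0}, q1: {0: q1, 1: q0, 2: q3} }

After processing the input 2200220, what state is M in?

q1

q2 → q3 → q2 → q1 → q1 → q3 → q2 → q1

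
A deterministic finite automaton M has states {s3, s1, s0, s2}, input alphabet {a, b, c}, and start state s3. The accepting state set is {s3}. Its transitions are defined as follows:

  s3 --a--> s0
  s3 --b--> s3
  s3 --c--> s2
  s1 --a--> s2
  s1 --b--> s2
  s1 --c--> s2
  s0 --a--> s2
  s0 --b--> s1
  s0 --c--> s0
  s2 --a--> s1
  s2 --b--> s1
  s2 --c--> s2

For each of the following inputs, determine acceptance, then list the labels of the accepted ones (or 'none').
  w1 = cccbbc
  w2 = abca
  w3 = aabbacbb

w1:
  start at s3
  read 'c': s3 → s2
  read 'c': s2 → s2
  read 'c': s2 → s2
  read 'b': s2 → s1
  read 'b': s1 → s2
  read 'c': s2 → s2
  end s2, rejected
w2:
  start at s3
  read 'a': s3 → s0
  read 'b': s0 → s1
  read 'c': s1 → s2
  read 'a': s2 → s1
  end s1, rejected
w3:
  start at s3
  read 'a': s3 → s0
  read 'a': s0 → s2
  read 'b': s2 → s1
  read 'b': s1 → s2
  read 'a': s2 → s1
  read 'c': s1 → s2
  read 'b': s2 → s1
  read 'b': s1 → s2
  end s2, rejected

none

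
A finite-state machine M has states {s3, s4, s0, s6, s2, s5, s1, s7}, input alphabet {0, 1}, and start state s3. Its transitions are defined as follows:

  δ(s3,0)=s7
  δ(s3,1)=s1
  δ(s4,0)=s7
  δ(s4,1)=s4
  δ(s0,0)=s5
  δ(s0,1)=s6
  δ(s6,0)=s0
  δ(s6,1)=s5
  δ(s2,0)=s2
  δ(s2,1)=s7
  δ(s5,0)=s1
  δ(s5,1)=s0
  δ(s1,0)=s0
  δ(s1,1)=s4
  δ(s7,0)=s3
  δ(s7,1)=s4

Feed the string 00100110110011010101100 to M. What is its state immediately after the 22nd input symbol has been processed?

s7

Trace: s3 -0-> s7 -0-> s3 -1-> s1 -0-> s0 -0-> s5 -1-> s0 -1-> s6 -0-> s0 -1-> s6 -1-> s5 -0-> s1 -0-> s0 -1-> s6 -1-> s5 -0-> s1 -1-> s4 -0-> s7 -1-> s4 -0-> s7 -1-> s4 -1-> s4 -0-> s7
After 22 symbols: s7.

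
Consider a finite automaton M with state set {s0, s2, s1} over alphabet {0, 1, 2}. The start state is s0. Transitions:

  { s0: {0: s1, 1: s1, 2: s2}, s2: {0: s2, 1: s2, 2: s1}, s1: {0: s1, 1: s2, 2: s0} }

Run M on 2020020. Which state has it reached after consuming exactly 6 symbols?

s0

Trace: s0 -2-> s2 -0-> s2 -2-> s1 -0-> s1 -0-> s1 -2-> s0
After 6 symbols: s0.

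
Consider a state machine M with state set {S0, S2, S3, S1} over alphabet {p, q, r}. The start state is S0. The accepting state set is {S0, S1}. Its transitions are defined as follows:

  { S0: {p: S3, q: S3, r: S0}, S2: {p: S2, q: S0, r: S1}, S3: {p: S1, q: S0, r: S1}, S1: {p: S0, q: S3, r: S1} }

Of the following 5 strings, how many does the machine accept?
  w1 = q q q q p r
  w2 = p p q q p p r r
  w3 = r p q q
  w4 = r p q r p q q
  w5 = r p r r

w1:
  start at S0
  read 'q': S0 → S3
  read 'q': S3 → S0
  read 'q': S0 → S3
  read 'q': S3 → S0
  read 'p': S0 → S3
  read 'r': S3 → S1
  end S1, accepted
w2:
  start at S0
  read 'p': S0 → S3
  read 'p': S3 → S1
  read 'q': S1 → S3
  read 'q': S3 → S0
  read 'p': S0 → S3
  read 'p': S3 → S1
  read 'r': S1 → S1
  read 'r': S1 → S1
  end S1, accepted
w3:
  start at S0
  read 'r': S0 → S0
  read 'p': S0 → S3
  read 'q': S3 → S0
  read 'q': S0 → S3
  end S3, rejected
w4:
  start at S0
  read 'r': S0 → S0
  read 'p': S0 → S3
  read 'q': S3 → S0
  read 'r': S0 → S0
  read 'p': S0 → S3
  read 'q': S3 → S0
  read 'q': S0 → S3
  end S3, rejected
w5:
  start at S0
  read 'r': S0 → S0
  read 'p': S0 → S3
  read 'r': S3 → S1
  read 'r': S1 → S1
  end S1, accepted

3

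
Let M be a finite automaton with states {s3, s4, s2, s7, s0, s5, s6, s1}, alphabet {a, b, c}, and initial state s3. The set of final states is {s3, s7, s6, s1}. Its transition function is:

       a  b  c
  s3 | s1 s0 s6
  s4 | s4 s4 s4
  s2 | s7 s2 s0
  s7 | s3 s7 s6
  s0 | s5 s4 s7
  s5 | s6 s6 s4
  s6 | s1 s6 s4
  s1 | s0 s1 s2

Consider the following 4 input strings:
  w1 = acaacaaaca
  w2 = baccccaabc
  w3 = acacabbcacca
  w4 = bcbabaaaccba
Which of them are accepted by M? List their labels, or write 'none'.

w1: Trace: s3 -a-> s1 -c-> s2 -a-> s7 -a-> s3 -c-> s6 -a-> s1 -a-> s0 -a-> s5 -c-> s4 -a-> s4  → end s4, rejected
w2: Trace: s3 -b-> s0 -a-> s5 -c-> s4 -c-> s4 -c-> s4 -c-> s4 -a-> s4 -a-> s4 -b-> s4 -c-> s4  → end s4, rejected
w3: Trace: s3 -a-> s1 -c-> s2 -a-> s7 -c-> s6 -a-> s1 -b-> s1 -b-> s1 -c-> s2 -a-> s7 -c-> s6 -c-> s4 -a-> s4  → end s4, rejected
w4: Trace: s3 -b-> s0 -c-> s7 -b-> s7 -a-> s3 -b-> s0 -a-> s5 -a-> s6 -a-> s1 -c-> s2 -c-> s0 -b-> s4 -a-> s4  → end s4, rejected

none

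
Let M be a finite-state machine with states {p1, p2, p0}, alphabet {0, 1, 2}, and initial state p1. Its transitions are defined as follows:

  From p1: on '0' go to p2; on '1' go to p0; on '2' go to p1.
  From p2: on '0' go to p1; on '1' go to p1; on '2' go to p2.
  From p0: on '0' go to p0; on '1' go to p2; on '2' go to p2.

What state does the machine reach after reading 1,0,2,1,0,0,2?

Trace: p1 -1-> p0 -0-> p0 -2-> p2 -1-> p1 -0-> p2 -0-> p1 -2-> p1

p1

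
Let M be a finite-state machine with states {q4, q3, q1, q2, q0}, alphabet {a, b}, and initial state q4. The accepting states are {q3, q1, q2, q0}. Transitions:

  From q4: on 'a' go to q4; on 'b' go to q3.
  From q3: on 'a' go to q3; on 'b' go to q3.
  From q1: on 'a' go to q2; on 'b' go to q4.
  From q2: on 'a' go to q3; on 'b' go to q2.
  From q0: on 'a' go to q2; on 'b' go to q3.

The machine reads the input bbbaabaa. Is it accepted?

Yes

q4 → q3 → q3 → q3 → q3 → q3 → q3 → q3 → q3
End state q3 is accepting.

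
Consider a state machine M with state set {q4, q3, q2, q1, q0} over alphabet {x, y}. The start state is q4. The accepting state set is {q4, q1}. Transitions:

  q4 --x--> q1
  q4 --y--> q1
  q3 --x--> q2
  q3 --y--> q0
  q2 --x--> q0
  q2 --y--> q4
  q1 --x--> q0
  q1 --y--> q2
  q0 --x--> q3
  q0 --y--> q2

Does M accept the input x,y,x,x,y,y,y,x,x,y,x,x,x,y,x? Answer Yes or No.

Yes

start at q4
read 'x': q4 → q1
read 'y': q1 → q2
read 'x': q2 → q0
read 'x': q0 → q3
read 'y': q3 → q0
read 'y': q0 → q2
read 'y': q2 → q4
read 'x': q4 → q1
read 'x': q1 → q0
read 'y': q0 → q2
read 'x': q2 → q0
read 'x': q0 → q3
read 'x': q3 → q2
read 'y': q2 → q4
read 'x': q4 → q1
End state q1 is accepting.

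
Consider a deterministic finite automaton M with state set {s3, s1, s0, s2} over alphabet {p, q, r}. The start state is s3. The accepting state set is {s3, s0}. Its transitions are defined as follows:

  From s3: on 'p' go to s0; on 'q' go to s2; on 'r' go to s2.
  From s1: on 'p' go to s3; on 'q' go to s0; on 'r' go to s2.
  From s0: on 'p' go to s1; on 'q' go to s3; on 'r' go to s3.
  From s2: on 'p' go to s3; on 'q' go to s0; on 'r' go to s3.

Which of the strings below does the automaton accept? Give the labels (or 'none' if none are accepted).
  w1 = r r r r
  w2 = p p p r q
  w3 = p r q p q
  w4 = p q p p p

w1: Trace: s3 -r-> s2 -r-> s3 -r-> s2 -r-> s3  → end s3, accepted
w2: Trace: s3 -p-> s0 -p-> s1 -p-> s3 -r-> s2 -q-> s0  → end s0, accepted
w3: Trace: s3 -p-> s0 -r-> s3 -q-> s2 -p-> s3 -q-> s2  → end s2, rejected
w4: Trace: s3 -p-> s0 -q-> s3 -p-> s0 -p-> s1 -p-> s3  → end s3, accepted

w1, w2, w4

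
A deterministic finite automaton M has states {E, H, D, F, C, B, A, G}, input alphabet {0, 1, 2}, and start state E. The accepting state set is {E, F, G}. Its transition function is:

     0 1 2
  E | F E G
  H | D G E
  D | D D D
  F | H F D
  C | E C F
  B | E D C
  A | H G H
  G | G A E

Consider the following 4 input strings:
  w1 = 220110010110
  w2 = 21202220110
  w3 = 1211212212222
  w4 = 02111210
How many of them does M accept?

1

w1: Trace: E -2-> G -2-> E -0-> F -1-> F -1-> F -0-> H -0-> D -1-> D -0-> D -1-> D -1-> D -0-> D  → end D, rejected
w2: Trace: E -2-> G -1-> A -2-> H -0-> D -2-> D -2-> D -2-> D -0-> D -1-> D -1-> D -0-> D  → end D, rejected
w3: Trace: E -1-> E -2-> G -1-> A -1-> G -2-> E -1-> E -2-> G -2-> E -1-> E -2-> G -2-> E -2-> G -2-> E  → end E, accepted
w4: Trace: E -0-> F -2-> D -1-> D -1-> D -1-> D -2-> D -1-> D -0-> D  → end D, rejected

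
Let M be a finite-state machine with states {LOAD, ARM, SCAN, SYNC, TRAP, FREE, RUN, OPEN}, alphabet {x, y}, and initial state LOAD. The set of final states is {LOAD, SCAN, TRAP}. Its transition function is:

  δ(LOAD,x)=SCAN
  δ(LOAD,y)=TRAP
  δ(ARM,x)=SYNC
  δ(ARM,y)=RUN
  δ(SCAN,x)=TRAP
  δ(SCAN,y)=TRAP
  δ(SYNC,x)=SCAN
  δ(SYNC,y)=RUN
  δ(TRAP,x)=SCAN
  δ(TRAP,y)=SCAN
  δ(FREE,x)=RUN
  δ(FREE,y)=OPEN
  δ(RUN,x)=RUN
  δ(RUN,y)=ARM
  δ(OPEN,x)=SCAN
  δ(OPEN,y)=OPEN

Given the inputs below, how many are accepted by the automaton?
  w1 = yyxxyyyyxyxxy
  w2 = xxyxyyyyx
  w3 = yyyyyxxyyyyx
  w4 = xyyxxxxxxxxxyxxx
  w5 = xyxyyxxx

w1: LOAD → TRAP → SCAN → TRAP → SCAN → TRAP → SCAN → TRAP → SCAN → TRAP → SCAN → TRAP → SCAN → TRAP  → end TRAP, accepted
w2: LOAD → SCAN → TRAP → SCAN → TRAP → SCAN → TRAP → SCAN → TRAP → SCAN  → end SCAN, accepted
w3: LOAD → TRAP → SCAN → TRAP → SCAN → TRAP → SCAN → TRAP → SCAN → TRAP → SCAN → TRAP → SCAN  → end SCAN, accepted
w4: LOAD → SCAN → TRAP → SCAN → TRAP → SCAN → TRAP → SCAN → TRAP → SCAN → TRAP → SCAN → TRAP → SCAN → TRAP → SCAN → TRAP  → end TRAP, accepted
w5: LOAD → SCAN → TRAP → SCAN → TRAP → SCAN → TRAP → SCAN → TRAP  → end TRAP, accepted

5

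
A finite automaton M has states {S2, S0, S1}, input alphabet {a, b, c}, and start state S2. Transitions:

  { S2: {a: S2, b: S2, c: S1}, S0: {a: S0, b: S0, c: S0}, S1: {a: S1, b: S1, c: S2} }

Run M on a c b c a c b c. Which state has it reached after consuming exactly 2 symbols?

start at S2
read 'a': S2 → S2
read 'c': S2 → S1
After 2 symbols: S1.

S1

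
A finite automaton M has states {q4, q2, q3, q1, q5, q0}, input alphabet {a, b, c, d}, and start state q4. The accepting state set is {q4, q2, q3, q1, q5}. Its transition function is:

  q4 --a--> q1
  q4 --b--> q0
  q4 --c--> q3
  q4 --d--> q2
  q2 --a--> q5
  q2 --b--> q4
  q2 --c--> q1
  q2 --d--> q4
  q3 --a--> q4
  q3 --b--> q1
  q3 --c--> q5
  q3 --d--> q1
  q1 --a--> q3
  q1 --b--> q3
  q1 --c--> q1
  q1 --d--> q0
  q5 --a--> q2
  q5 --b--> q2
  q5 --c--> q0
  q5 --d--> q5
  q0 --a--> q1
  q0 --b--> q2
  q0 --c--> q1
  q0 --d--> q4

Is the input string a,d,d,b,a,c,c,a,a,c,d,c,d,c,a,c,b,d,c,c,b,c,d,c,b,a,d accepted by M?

q4 → q1 → q0 → q4 → q0 → q1 → q1 → q1 → q3 → q4 → q3 → q1 → q1 → q0 → q1 → q3 → q5 → q2 → q4 → q3 → q5 → q2 → q1 → q0 → q1 → q3 → q4 → q2
End state q2 is accepting.

Yes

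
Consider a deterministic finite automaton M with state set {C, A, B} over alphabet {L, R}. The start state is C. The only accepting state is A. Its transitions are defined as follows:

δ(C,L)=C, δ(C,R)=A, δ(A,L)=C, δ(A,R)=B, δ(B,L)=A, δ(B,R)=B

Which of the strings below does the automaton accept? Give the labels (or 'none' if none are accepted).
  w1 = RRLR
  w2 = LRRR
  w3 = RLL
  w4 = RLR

w4

w1: Trace: C -R-> A -R-> B -L-> A -R-> B  → end B, rejected
w2: Trace: C -L-> C -R-> A -R-> B -R-> B  → end B, rejected
w3: Trace: C -R-> A -L-> C -L-> C  → end C, rejected
w4: Trace: C -R-> A -L-> C -R-> A  → end A, accepted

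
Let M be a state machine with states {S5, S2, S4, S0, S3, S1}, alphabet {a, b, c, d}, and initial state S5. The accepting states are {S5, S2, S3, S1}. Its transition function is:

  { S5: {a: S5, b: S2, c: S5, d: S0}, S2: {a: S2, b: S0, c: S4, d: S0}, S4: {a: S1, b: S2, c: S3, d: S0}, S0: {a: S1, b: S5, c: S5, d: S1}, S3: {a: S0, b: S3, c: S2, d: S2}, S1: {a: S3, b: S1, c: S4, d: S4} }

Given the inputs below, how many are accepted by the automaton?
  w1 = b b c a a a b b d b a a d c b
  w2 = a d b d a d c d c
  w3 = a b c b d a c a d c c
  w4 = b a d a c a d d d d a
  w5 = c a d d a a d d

w1:
  start at S5
  read 'b': S5 → S2
  read 'b': S2 → S0
  read 'c': S0 → S5
  read 'a': S5 → S5
  read 'a': S5 → S5
  read 'a': S5 → S5
  read 'b': S5 → S2
  read 'b': S2 → S0
  read 'd': S0 → S1
  read 'b': S1 → S1
  read 'a': S1 → S3
  read 'a': S3 → S0
  read 'd': S0 → S1
  read 'c': S1 → S4
  read 'b': S4 → S2
  end S2, accepted
w2:
  start at S5
  read 'a': S5 → S5
  read 'd': S5 → S0
  read 'b': S0 → S5
  read 'd': S5 → S0
  read 'a': S0 → S1
  read 'd': S1 → S4
  read 'c': S4 → S3
  read 'd': S3 → S2
  read 'c': S2 → S4
  end S4, rejected
w3:
  start at S5
  read 'a': S5 → S5
  read 'b': S5 → S2
  read 'c': S2 → S4
  read 'b': S4 → S2
  read 'd': S2 → S0
  read 'a': S0 → S1
  read 'c': S1 → S4
  read 'a': S4 → S1
  read 'd': S1 → S4
  read 'c': S4 → S3
  read 'c': S3 → S2
  end S2, accepted
w4:
  start at S5
  read 'b': S5 → S2
  read 'a': S2 → S2
  read 'd': S2 → S0
  read 'a': S0 → S1
  read 'c': S1 → S4
  read 'a': S4 → S1
  read 'd': S1 → S4
  read 'd': S4 → S0
  read 'd': S0 → S1
  read 'd': S1 → S4
  read 'a': S4 → S1
  end S1, accepted
w5:
  start at S5
  read 'c': S5 → S5
  read 'a': S5 → S5
  read 'd': S5 → S0
  read 'd': S0 → S1
  read 'a': S1 → S3
  read 'a': S3 → S0
  read 'd': S0 → S1
  read 'd': S1 → S4
  end S4, rejected

3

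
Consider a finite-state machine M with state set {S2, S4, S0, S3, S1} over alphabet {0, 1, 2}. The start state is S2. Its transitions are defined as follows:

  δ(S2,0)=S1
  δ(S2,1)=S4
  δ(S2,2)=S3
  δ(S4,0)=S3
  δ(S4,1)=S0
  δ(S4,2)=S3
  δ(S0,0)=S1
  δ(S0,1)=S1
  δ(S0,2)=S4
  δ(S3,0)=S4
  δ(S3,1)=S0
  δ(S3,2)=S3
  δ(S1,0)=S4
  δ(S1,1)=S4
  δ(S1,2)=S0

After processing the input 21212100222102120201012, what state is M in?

S4

Trace: S2 -2-> S3 -1-> S0 -2-> S4 -1-> S0 -2-> S4 -1-> S0 -0-> S1 -0-> S4 -2-> S3 -2-> S3 -2-> S3 -1-> S0 -0-> S1 -2-> S0 -1-> S1 -2-> S0 -0-> S1 -2-> S0 -0-> S1 -1-> S4 -0-> S3 -1-> S0 -2-> S4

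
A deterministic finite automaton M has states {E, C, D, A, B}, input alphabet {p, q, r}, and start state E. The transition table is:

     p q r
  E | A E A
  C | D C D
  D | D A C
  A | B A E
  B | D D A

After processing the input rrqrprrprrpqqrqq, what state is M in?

E → A → E → E → A → B → A → E → A → E → A → B → D → A → E → E → E

E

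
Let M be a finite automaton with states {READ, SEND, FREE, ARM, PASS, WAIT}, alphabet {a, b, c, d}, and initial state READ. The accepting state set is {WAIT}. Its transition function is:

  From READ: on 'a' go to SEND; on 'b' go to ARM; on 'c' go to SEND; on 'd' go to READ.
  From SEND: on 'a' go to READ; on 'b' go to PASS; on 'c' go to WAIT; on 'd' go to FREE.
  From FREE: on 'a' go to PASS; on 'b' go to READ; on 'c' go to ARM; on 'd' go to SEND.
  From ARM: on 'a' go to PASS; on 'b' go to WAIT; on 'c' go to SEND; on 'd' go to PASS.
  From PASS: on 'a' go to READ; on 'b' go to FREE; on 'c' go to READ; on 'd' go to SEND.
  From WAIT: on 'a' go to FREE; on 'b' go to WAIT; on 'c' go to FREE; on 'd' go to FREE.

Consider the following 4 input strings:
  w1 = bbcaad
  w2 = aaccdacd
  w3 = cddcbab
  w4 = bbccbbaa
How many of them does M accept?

0

w1:
  start at READ
  read 'b': READ → ARM
  read 'b': ARM → WAIT
  read 'c': WAIT → FREE
  read 'a': FREE → PASS
  read 'a': PASS → READ
  read 'd': READ → READ
  end READ, rejected
w2:
  start at READ
  read 'a': READ → SEND
  read 'a': SEND → READ
  read 'c': READ → SEND
  read 'c': SEND → WAIT
  read 'd': WAIT → FREE
  read 'a': FREE → PASS
  read 'c': PASS → READ
  read 'd': READ → READ
  end READ, rejected
w3:
  start at READ
  read 'c': READ → SEND
  read 'd': SEND → FREE
  read 'd': FREE → SEND
  read 'c': SEND → WAIT
  read 'b': WAIT → WAIT
  read 'a': WAIT → FREE
  read 'b': FREE → READ
  end READ, rejected
w4:
  start at READ
  read 'b': READ → ARM
  read 'b': ARM → WAIT
  read 'c': WAIT → FREE
  read 'c': FREE → ARM
  read 'b': ARM → WAIT
  read 'b': WAIT → WAIT
  read 'a': WAIT → FREE
  read 'a': FREE → PASS
  end PASS, rejected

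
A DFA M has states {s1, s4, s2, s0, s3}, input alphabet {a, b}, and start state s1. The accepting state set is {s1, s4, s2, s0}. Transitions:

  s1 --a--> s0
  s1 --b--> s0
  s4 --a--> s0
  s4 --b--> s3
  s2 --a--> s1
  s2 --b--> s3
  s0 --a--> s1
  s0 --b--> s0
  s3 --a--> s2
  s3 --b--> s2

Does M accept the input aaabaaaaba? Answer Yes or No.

Trace: s1 -a-> s0 -a-> s1 -a-> s0 -b-> s0 -a-> s1 -a-> s0 -a-> s1 -a-> s0 -b-> s0 -a-> s1
End state s1 is accepting.

Yes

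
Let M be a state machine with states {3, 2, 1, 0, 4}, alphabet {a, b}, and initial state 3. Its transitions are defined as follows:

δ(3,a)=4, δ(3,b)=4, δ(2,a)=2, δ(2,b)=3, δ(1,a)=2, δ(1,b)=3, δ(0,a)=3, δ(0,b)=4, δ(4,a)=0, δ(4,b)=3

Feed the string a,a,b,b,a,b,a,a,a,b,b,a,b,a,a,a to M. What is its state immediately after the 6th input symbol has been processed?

3

start at 3
read 'a': 3 → 4
read 'a': 4 → 0
read 'b': 0 → 4
read 'b': 4 → 3
read 'a': 3 → 4
read 'b': 4 → 3
After 6 symbols: 3.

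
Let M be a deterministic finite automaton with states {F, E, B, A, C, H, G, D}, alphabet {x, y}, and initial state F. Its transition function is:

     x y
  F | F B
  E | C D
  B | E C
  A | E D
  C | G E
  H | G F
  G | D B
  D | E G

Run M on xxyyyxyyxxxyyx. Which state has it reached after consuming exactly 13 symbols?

C

F → F → F → B → C → E → C → E → D → E → C → G → B → C
After 13 symbols: C.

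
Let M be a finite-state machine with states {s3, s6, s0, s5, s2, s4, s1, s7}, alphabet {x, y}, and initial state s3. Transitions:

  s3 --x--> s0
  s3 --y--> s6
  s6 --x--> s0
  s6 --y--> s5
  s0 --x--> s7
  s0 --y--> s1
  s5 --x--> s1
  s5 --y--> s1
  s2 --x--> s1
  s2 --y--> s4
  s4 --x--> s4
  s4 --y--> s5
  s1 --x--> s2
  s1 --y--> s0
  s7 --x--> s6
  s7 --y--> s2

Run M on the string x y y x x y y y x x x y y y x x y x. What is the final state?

Trace: s3 -x-> s0 -y-> s1 -y-> s0 -x-> s7 -x-> s6 -y-> s5 -y-> s1 -y-> s0 -x-> s7 -x-> s6 -x-> s0 -y-> s1 -y-> s0 -y-> s1 -x-> s2 -x-> s1 -y-> s0 -x-> s7

s7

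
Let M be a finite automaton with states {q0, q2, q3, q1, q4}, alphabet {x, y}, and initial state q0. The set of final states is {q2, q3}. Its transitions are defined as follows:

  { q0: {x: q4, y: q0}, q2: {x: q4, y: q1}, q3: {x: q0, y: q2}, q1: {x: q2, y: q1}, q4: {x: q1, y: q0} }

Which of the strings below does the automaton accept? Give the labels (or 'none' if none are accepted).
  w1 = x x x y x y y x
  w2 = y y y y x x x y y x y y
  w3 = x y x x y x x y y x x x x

w1

w1:
  start at q0
  read 'x': q0 → q4
  read 'x': q4 → q1
  read 'x': q1 → q2
  read 'y': q2 → q1
  read 'x': q1 → q2
  read 'y': q2 → q1
  read 'y': q1 → q1
  read 'x': q1 → q2
  end q2, accepted
w2:
  start at q0
  read 'y': q0 → q0
  read 'y': q0 → q0
  read 'y': q0 → q0
  read 'y': q0 → q0
  read 'x': q0 → q4
  read 'x': q4 → q1
  read 'x': q1 → q2
  read 'y': q2 → q1
  read 'y': q1 → q1
  read 'x': q1 → q2
  read 'y': q2 → q1
  read 'y': q1 → q1
  end q1, rejected
w3:
  start at q0
  read 'x': q0 → q4
  read 'y': q4 → q0
  read 'x': q0 → q4
  read 'x': q4 → q1
  read 'y': q1 → q1
  read 'x': q1 → q2
  read 'x': q2 → q4
  read 'y': q4 → q0
  read 'y': q0 → q0
  read 'x': q0 → q4
  read 'x': q4 → q1
  read 'x': q1 → q2
  read 'x': q2 → q4
  end q4, rejected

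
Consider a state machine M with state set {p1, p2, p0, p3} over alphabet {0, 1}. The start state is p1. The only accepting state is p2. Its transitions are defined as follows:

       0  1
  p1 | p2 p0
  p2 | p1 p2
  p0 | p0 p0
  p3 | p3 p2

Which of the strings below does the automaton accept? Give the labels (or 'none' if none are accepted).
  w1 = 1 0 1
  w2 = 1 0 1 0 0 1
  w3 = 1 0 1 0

none

w1:
  start at p1
  read '1': p1 → p0
  read '0': p0 → p0
  read '1': p0 → p0
  end p0, rejected
w2:
  start at p1
  read '1': p1 → p0
  read '0': p0 → p0
  read '1': p0 → p0
  read '0': p0 → p0
  read '0': p0 → p0
  read '1': p0 → p0
  end p0, rejected
w3:
  start at p1
  read '1': p1 → p0
  read '0': p0 → p0
  read '1': p0 → p0
  read '0': p0 → p0
  end p0, rejected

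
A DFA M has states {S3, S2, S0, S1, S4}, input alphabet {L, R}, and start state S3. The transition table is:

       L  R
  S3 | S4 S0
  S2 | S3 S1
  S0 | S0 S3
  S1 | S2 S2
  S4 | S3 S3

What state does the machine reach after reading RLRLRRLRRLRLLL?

S3 → S0 → S0 → S3 → S4 → S3 → S0 → S0 → S3 → S0 → S0 → S3 → S4 → S3 → S4

S4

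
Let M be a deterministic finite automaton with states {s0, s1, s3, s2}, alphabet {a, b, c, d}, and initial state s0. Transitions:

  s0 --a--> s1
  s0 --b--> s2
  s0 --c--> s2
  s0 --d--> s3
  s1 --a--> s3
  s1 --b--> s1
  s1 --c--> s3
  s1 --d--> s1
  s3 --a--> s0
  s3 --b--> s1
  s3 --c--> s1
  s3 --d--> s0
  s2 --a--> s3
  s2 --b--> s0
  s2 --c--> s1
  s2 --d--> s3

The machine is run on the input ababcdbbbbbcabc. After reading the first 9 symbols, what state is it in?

Trace: s0 -a-> s1 -b-> s1 -a-> s3 -b-> s1 -c-> s3 -d-> s0 -b-> s2 -b-> s0 -b-> s2
After 9 symbols: s2.

s2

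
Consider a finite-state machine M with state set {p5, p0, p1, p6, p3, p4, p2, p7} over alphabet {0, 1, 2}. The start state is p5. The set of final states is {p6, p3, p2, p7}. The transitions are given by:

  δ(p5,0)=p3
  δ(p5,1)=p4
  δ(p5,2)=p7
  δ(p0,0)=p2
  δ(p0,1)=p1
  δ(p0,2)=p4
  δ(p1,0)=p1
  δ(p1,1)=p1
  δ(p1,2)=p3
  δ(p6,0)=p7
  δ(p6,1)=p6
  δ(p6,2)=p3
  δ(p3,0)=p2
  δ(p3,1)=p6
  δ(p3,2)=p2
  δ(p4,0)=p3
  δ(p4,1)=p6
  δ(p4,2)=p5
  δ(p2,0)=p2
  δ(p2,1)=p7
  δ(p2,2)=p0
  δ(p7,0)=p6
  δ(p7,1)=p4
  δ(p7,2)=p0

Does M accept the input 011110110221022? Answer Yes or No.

No

start at p5
read '0': p5 → p3
read '1': p3 → p6
read '1': p6 → p6
read '1': p6 → p6
read '1': p6 → p6
read '0': p6 → p7
read '1': p7 → p4
read '1': p4 → p6
read '0': p6 → p7
read '2': p7 → p0
read '2': p0 → p4
read '1': p4 → p6
read '0': p6 → p7
read '2': p7 → p0
read '2': p0 → p4
End state p4 is not accepting.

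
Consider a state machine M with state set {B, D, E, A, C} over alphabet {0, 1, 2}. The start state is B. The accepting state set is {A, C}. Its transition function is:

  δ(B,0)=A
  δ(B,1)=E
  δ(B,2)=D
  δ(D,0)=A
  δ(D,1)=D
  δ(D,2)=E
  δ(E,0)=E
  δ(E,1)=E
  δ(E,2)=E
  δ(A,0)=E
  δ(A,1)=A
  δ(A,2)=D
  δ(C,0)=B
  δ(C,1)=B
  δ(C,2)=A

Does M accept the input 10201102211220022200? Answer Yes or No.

No

B → E → E → E → E → E → E → E → E → E → E → E → E → E → E → E → E → E → E → E → E
End state E is not accepting.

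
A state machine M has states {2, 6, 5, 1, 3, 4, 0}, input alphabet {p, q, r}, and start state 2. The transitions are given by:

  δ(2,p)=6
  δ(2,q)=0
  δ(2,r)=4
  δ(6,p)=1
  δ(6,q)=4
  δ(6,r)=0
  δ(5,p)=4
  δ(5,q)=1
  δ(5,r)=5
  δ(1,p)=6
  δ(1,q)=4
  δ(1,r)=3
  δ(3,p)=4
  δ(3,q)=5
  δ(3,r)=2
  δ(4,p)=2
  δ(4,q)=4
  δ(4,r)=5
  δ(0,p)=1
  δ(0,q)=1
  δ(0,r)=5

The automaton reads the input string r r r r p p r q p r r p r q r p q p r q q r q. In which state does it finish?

1

start at 2
read 'r': 2 → 4
read 'r': 4 → 5
read 'r': 5 → 5
read 'r': 5 → 5
read 'p': 5 → 4
read 'p': 4 → 2
read 'r': 2 → 4
read 'q': 4 → 4
read 'p': 4 → 2
read 'r': 2 → 4
read 'r': 4 → 5
read 'p': 5 → 4
read 'r': 4 → 5
read 'q': 5 → 1
read 'r': 1 → 3
read 'p': 3 → 4
read 'q': 4 → 4
read 'p': 4 → 2
read 'r': 2 → 4
read 'q': 4 → 4
read 'q': 4 → 4
read 'r': 4 → 5
read 'q': 5 → 1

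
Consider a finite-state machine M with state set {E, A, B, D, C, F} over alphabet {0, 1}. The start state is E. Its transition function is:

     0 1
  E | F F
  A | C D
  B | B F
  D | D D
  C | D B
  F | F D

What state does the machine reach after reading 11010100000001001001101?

D

Trace: E -1-> F -1-> D -0-> D -1-> D -0-> D -1-> D -0-> D -0-> D -0-> D -0-> D -0-> D -0-> D -0-> D -1-> D -0-> D -0-> D -1-> D -0-> D -0-> D -1-> D -1-> D -0-> D -1-> D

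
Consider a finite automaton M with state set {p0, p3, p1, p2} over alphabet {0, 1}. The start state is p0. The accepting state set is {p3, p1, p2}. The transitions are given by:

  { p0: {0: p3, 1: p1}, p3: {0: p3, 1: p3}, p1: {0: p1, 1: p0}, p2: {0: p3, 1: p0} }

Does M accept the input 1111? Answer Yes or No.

p0 → p1 → p0 → p1 → p0
End state p0 is not accepting.

No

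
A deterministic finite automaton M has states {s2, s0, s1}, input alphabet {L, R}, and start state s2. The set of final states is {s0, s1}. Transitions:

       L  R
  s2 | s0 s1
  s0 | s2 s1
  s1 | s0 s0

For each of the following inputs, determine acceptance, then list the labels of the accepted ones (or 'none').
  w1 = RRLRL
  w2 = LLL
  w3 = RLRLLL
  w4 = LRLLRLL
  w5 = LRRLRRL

w1:
  start at s2
  read 'R': s2 → s1
  read 'R': s1 → s0
  read 'L': s0 → s2
  read 'R': s2 → s1
  read 'L': s1 → s0
  end s0, accepted
w2:
  start at s2
  read 'L': s2 → s0
  read 'L': s0 → s2
  read 'L': s2 → s0
  end s0, accepted
w3:
  start at s2
  read 'R': s2 → s1
  read 'L': s1 → s0
  read 'R': s0 → s1
  read 'L': s1 → s0
  read 'L': s0 → s2
  read 'L': s2 → s0
  end s0, accepted
w4:
  start at s2
  read 'L': s2 → s0
  read 'R': s0 → s1
  read 'L': s1 → s0
  read 'L': s0 → s2
  read 'R': s2 → s1
  read 'L': s1 → s0
  read 'L': s0 → s2
  end s2, rejected
w5:
  start at s2
  read 'L': s2 → s0
  read 'R': s0 → s1
  read 'R': s1 → s0
  read 'L': s0 → s2
  read 'R': s2 → s1
  read 'R': s1 → s0
  read 'L': s0 → s2
  end s2, rejected

w1, w2, w3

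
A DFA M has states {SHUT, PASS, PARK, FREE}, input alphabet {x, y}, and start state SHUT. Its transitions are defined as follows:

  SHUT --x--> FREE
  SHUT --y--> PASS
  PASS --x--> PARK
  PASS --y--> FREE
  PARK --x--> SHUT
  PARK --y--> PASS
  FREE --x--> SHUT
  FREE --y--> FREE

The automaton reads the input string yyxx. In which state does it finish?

Trace: SHUT -y-> PASS -y-> FREE -x-> SHUT -x-> FREE

FREE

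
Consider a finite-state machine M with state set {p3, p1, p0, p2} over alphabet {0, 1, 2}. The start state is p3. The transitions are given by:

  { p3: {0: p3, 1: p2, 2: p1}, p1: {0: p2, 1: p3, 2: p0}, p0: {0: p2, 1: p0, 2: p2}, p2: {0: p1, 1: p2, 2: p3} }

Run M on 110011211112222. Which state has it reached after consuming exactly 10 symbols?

p2

Trace: p3 -1-> p2 -1-> p2 -0-> p1 -0-> p2 -1-> p2 -1-> p2 -2-> p3 -1-> p2 -1-> p2 -1-> p2
After 10 symbols: p2.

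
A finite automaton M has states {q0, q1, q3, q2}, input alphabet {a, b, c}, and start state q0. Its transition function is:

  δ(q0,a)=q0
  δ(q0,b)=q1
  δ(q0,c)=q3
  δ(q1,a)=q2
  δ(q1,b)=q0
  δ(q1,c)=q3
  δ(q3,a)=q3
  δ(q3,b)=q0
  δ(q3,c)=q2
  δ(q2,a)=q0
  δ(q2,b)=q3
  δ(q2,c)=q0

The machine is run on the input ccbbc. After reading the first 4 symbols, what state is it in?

Trace: q0 -c-> q3 -c-> q2 -b-> q3 -b-> q0
After 4 symbols: q0.

q0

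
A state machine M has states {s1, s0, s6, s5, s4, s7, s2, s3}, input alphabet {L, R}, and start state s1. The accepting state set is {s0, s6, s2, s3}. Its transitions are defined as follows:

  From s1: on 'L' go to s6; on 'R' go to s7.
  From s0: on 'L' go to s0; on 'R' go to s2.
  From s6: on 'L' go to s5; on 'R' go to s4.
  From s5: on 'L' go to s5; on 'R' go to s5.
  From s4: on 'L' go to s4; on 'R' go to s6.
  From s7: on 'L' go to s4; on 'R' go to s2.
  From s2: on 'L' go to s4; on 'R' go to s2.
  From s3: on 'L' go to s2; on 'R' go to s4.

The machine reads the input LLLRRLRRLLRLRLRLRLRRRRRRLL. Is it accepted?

Trace: s1 -L-> s6 -L-> s5 -L-> s5 -R-> s5 -R-> s5 -L-> s5 -R-> s5 -R-> s5 -L-> s5 -L-> s5 -R-> s5 -L-> s5 -R-> s5 -L-> s5 -R-> s5 -L-> s5 -R-> s5 -L-> s5 -R-> s5 -R-> s5 -R-> s5 -R-> s5 -R-> s5 -R-> s5 -L-> s5 -L-> s5
End state s5 is not accepting.

No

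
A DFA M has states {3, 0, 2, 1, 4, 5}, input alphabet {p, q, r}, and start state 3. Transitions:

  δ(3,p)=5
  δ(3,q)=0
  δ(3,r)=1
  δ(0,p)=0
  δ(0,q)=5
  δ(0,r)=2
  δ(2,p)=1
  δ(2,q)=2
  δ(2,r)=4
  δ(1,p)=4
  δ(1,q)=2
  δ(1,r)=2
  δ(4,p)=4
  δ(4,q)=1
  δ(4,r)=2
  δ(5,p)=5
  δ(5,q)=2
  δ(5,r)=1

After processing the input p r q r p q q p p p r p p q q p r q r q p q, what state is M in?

1

3 → 5 → 1 → 2 → 4 → 4 → 1 → 2 → 1 → 4 → 4 → 2 → 1 → 4 → 1 → 2 → 1 → 2 → 2 → 4 → 1 → 4 → 1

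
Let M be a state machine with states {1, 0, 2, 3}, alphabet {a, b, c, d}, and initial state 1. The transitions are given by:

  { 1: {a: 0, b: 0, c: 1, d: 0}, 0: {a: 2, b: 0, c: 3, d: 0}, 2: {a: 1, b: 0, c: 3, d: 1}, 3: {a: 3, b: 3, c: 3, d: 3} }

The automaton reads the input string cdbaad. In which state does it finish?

0

Trace: 1 -c-> 1 -d-> 0 -b-> 0 -a-> 2 -a-> 1 -d-> 0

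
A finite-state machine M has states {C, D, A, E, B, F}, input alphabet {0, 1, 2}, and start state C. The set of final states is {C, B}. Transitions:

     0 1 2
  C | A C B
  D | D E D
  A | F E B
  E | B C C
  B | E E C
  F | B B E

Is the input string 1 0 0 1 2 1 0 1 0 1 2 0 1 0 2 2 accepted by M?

Yes

C → C → A → F → B → C → C → A → E → B → E → C → A → E → B → C → B
End state B is accepting.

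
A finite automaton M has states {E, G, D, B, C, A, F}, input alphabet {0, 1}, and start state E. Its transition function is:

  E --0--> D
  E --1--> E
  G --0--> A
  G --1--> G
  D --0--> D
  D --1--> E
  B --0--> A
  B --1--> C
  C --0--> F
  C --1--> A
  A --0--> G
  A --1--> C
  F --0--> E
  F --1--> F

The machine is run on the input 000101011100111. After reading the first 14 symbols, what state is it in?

E

start at E
read '0': E → D
read '0': D → D
read '0': D → D
read '1': D → E
read '0': E → D
read '1': D → E
read '0': E → D
read '1': D → E
read '1': E → E
read '1': E → E
read '0': E → D
read '0': D → D
read '1': D → E
read '1': E → E
After 14 symbols: E.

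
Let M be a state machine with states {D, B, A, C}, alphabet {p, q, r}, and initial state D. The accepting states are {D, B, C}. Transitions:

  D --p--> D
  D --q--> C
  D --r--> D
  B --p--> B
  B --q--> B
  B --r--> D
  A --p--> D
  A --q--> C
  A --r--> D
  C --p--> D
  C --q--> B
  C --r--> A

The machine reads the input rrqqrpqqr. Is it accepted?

Yes

D → D → D → C → B → D → D → C → B → D
End state D is accepting.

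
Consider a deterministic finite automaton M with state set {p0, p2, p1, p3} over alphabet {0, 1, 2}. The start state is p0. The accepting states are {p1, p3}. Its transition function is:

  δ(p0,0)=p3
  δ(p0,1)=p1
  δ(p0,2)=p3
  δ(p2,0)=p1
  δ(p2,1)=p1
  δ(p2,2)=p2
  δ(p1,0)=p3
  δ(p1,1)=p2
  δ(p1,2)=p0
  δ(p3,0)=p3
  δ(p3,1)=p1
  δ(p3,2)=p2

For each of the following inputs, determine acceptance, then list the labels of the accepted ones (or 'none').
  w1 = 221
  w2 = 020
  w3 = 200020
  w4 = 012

w1, w2, w3

w1:
  start at p0
  read '2': p0 → p3
  read '2': p3 → p2
  read '1': p2 → p1
  end p1, accepted
w2:
  start at p0
  read '0': p0 → p3
  read '2': p3 → p2
  read '0': p2 → p1
  end p1, accepted
w3:
  start at p0
  read '2': p0 → p3
  read '0': p3 → p3
  read '0': p3 → p3
  read '0': p3 → p3
  read '2': p3 → p2
  read '0': p2 → p1
  end p1, accepted
w4:
  start at p0
  read '0': p0 → p3
  read '1': p3 → p1
  read '2': p1 → p0
  end p0, rejected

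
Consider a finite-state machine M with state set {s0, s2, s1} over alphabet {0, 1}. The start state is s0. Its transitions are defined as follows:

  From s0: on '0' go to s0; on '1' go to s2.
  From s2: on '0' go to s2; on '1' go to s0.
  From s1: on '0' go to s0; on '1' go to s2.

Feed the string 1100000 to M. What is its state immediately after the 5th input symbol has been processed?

s0 → s2 → s0 → s0 → s0 → s0
After 5 symbols: s0.

s0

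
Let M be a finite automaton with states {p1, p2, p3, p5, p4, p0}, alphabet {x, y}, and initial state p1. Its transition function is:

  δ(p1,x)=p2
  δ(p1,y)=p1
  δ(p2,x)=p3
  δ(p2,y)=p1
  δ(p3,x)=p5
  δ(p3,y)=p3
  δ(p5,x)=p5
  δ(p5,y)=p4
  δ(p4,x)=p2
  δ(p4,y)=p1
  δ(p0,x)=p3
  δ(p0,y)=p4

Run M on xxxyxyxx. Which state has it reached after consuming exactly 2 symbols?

Trace: p1 -x-> p2 -x-> p3
After 2 symbols: p3.

p3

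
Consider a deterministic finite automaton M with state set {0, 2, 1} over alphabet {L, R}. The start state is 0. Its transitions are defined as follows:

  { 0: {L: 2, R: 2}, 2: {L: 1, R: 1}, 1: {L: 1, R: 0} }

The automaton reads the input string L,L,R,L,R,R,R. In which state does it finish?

2

Trace: 0 -L-> 2 -L-> 1 -R-> 0 -L-> 2 -R-> 1 -R-> 0 -R-> 2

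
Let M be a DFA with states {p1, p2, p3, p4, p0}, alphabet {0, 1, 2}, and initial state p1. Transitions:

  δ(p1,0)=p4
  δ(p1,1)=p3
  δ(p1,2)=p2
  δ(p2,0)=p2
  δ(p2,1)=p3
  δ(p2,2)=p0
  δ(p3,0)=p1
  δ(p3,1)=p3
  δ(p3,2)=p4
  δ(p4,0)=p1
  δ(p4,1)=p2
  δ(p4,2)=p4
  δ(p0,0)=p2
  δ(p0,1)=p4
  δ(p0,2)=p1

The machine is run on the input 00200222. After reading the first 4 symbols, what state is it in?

p2

p1 → p4 → p1 → p2 → p2
After 4 symbols: p2.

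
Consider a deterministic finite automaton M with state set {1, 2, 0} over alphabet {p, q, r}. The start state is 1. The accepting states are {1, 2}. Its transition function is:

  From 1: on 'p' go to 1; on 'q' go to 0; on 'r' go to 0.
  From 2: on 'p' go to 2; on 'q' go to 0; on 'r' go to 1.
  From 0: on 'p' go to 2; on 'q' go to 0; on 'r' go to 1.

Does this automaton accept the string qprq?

1 → 0 → 2 → 1 → 0
End state 0 is not accepting.

No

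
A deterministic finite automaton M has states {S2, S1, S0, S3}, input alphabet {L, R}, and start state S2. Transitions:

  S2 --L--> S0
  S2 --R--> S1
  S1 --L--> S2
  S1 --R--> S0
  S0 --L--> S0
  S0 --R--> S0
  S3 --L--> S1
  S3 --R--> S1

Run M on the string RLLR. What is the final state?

S0

S2 → S1 → S2 → S0 → S0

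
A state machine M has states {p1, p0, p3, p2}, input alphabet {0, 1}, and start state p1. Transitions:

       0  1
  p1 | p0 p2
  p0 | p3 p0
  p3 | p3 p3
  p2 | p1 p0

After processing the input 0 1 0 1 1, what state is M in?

p3

start at p1
read '0': p1 → p0
read '1': p0 → p0
read '0': p0 → p3
read '1': p3 → p3
read '1': p3 → p3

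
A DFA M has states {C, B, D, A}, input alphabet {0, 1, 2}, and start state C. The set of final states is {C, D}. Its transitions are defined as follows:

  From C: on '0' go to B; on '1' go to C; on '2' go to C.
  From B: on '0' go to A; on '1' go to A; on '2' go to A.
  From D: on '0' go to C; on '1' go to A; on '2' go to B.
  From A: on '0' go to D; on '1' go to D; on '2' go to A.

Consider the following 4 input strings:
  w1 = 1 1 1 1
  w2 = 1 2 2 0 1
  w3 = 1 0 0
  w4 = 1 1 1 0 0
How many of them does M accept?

1

w1:
  start at C
  read '1': C → C
  read '1': C → C
  read '1': C → C
  read '1': C → C
  end C, accepted
w2:
  start at C
  read '1': C → C
  read '2': C → C
  read '2': C → C
  read '0': C → B
  read '1': B → A
  end A, rejected
w3:
  start at C
  read '1': C → C
  read '0': C → B
  read '0': B → A
  end A, rejected
w4:
  start at C
  read '1': C → C
  read '1': C → C
  read '1': C → C
  read '0': C → B
  read '0': B → A
  end A, rejected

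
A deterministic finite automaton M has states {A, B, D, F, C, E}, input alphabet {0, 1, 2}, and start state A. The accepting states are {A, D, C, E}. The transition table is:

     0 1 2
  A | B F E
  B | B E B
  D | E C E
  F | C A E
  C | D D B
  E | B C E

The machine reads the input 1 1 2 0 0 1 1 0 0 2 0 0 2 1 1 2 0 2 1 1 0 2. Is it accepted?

start at A
read '1': A → F
read '1': F → A
read '2': A → E
read '0': E → B
read '0': B → B
read '1': B → E
read '1': E → C
read '0': C → D
read '0': D → E
read '2': E → E
read '0': E → B
read '0': B → B
read '2': B → B
read '1': B → E
read '1': E → C
read '2': C → B
read '0': B → B
read '2': B → B
read '1': B → E
read '1': E → C
read '0': C → D
read '2': D → E
End state E is accepting.

Yes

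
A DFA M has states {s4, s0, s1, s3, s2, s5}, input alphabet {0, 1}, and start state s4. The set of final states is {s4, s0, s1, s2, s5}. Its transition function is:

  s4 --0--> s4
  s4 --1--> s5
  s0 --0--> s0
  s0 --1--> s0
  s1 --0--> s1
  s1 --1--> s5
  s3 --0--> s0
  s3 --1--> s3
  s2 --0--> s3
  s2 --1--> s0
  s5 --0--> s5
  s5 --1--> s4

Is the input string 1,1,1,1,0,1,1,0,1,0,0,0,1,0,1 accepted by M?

s4 → s5 → s4 → s5 → s4 → s4 → s5 → s4 → s4 → s5 → s5 → s5 → s5 → s4 → s4 → s5
End state s5 is accepting.

Yes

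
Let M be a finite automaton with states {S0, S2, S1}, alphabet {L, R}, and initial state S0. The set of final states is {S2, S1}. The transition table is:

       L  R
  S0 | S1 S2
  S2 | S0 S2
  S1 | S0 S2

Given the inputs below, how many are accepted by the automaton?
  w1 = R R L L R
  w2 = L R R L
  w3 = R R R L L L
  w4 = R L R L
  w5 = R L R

w1: Trace: S0 -R-> S2 -R-> S2 -L-> S0 -L-> S1 -R-> S2  → end S2, accepted
w2: Trace: S0 -L-> S1 -R-> S2 -R-> S2 -L-> S0  → end S0, rejected
w3: Trace: S0 -R-> S2 -R-> S2 -R-> S2 -L-> S0 -L-> S1 -L-> S0  → end S0, rejected
w4: Trace: S0 -R-> S2 -L-> S0 -R-> S2 -L-> S0  → end S0, rejected
w5: Trace: S0 -R-> S2 -L-> S0 -R-> S2  → end S2, accepted

2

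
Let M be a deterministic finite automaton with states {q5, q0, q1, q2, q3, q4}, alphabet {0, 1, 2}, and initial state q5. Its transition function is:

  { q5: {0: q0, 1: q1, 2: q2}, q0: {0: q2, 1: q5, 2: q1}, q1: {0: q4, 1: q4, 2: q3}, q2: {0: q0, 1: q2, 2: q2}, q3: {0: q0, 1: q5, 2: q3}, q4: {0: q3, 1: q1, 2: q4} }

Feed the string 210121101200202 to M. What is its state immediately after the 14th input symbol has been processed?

q0

start at q5
read '2': q5 → q2
read '1': q2 → q2
read '0': q2 → q0
read '1': q0 → q5
read '2': q5 → q2
read '1': q2 → q2
read '1': q2 → q2
read '0': q2 → q0
read '1': q0 → q5
read '2': q5 → q2
read '0': q2 → q0
read '0': q0 → q2
read '2': q2 → q2
read '0': q2 → q0
After 14 symbols: q0.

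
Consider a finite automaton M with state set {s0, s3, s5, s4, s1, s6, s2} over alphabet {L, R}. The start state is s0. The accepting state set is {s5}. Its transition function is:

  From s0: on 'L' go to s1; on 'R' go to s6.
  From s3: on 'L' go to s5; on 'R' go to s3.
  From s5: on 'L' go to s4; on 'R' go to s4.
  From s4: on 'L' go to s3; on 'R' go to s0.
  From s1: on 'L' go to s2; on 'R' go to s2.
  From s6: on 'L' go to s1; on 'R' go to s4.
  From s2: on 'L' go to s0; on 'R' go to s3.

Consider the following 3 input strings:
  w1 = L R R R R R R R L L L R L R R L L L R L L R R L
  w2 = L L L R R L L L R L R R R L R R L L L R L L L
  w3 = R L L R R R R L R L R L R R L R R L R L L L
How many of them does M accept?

w1:
  start at s0
  read 'L': s0 → s1
  read 'R': s1 → s2
  read 'R': s2 → s3
  read 'R': s3 → s3
  read 'R': s3 → s3
  read 'R': s3 → s3
  read 'R': s3 → s3
  read 'R': s3 → s3
  read 'L': s3 → s5
  read 'L': s5 → s4
  read 'L': s4 → s3
  read 'R': s3 → s3
  read 'L': s3 → s5
  read 'R': s5 → s4
  read 'R': s4 → s0
  read 'L': s0 → s1
  read 'L': s1 → s2
  read 'L': s2 → s0
  read 'R': s0 → s6
  read 'L': s6 → s1
  read 'L': s1 → s2
  read 'R': s2 → s3
  read 'R': s3 → s3
  read 'L': s3 → s5
  end s5, accepted
w2:
  start at s0
  read 'L': s0 → s1
  read 'L': s1 → s2
  read 'L': s2 → s0
  read 'R': s0 → s6
  read 'R': s6 → s4
  read 'L': s4 → s3
  read 'L': s3 → s5
  read 'L': s5 → s4
  read 'R': s4 → s0
  read 'L': s0 → s1
  read 'R': s1 → s2
  read 'R': s2 → s3
  read 'R': s3 → s3
  read 'L': s3 → s5
  read 'R': s5 → s4
  read 'R': s4 → s0
  read 'L': s0 → s1
  read 'L': s1 → s2
  read 'L': s2 → s0
  read 'R': s0 → s6
  read 'L': s6 → s1
  read 'L': s1 → s2
  read 'L': s2 → s0
  end s0, rejected
w3:
  start at s0
  read 'R': s0 → s6
  read 'L': s6 → s1
  read 'L': s1 → s2
  read 'R': s2 → s3
  read 'R': s3 → s3
  read 'R': s3 → s3
  read 'R': s3 → s3
  read 'L': s3 → s5
  read 'R': s5 → s4
  read 'L': s4 → s3
  read 'R': s3 → s3
  read 'L': s3 → s5
  read 'R': s5 → s4
  read 'R': s4 → s0
  read 'L': s0 → s1
  read 'R': s1 → s2
  read 'R': s2 → s3
  read 'L': s3 → s5
  read 'R': s5 → s4
  read 'L': s4 → s3
  read 'L': s3 → s5
  read 'L': s5 → s4
  end s4, rejected

1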